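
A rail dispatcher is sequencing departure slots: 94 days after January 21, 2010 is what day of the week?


Start: 2010-01-21 (Thursday)
Step 1 - find target date: add 94 days
  2010-01-21 + 94 days = 2010-04-25
Step 2 - day of week:
  94 mod 7 = 3
  Thursday + 3 days -> Sunday
Result: Sunday (2010-04-25)

Sunday


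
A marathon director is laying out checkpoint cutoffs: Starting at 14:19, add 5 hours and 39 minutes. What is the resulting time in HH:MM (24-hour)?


Start time: 14:19
Adding: 5 hours 39 minutes
Minutes: 19 + 39 = 58
Hours: 14 + 5 + 0 = 19
Result: 19:58

19:58


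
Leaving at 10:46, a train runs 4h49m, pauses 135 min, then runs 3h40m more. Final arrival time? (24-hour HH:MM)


Depart: 10:46
Leg 1: +289 min -> 15:35
Layover: +135 min -> 17:50
Leg 2: +220 min -> 21:30
Total travel: 644 minutes = 10h 44m
Arrival: 21:30

21:30


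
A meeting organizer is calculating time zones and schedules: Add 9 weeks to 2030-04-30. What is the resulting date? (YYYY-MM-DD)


Start: 2030-04-30
Weeks to add: 9
Convert to days: 9 x 7 = 63 days
Add 63 days to 2030-04-30
Result: 2030-07-02

2030-07-02


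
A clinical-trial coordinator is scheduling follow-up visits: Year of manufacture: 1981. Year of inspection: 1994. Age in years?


Birth year: 1981
Current year: 1994
Age = current year - birth year
Age = 1994 - 1981 = 13

13


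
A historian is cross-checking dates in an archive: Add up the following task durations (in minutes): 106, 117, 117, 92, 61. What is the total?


Durations: 106, 117, 117, 92, 61
Running sum: 106
+ 117 = 223
+ 117 = 340
+ 92 = 432
+ 61 = 493
Total duration: 493 minutes
That is 8 hours and 13 minutes

493


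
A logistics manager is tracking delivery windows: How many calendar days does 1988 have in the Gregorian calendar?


Year: 1988
Check leap year rules:
Divisible by 4? Yes
Divisible by 100? No
1988 is a leap year
Days: 366

366


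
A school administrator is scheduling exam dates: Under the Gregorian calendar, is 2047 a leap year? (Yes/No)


Year: 2047
Divisible by 4? 2047 / 4 = 511.75 -> No
Not divisible by 4, so NOT a leap year

No


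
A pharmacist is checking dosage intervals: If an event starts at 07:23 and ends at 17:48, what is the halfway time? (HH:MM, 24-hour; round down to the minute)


Start time: 07:23 = 443 minutes from midnight
End time: 17:48 = 1068 minutes from midnight
Sum: 443 + 1068 = 1511
Midpoint: 1511 / 2 = 755 minutes
Convert: 755 / 60 = 12 hours, 35 minutes
Result: 12:35

12:35


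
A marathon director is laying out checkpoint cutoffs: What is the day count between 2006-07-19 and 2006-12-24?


Start date: 2006-07-19
End date: 2006-12-24
Jul 2006: +13 days
Aug 2006: +31 days
Sep 2006: +30 days
... (3 more months)
Total: 158 days

158


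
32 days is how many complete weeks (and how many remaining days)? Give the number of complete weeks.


Total days: 32
Days per week: 7
Division: 32 / 7 = 4 remainder 4
Complete weeks: 4
Remaining days: 4

4


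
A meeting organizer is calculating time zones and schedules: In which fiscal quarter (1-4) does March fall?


Month: March (month 3)
Q1: January-March (months 1-3)
Q2: April-June (months 4-6)
Q3: July-September (months 7-9)
Q4: October-December (months 10-12)
Month 3 falls in Q1

1


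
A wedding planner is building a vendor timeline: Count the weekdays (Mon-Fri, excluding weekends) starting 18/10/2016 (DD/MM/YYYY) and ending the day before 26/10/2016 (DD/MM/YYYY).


Start: 2016-10-18 (Tuesday)
End (exclusive): 2016-10-26 (Wednesday)
Total calendar days: 8
Full weeks: 8 // 7 = 1 -> 5 weekdays
Remaining 1 days starting on Tuesday:
  Tue(w) -> 1 weekdays
Total business days: 5 + 1 = 6

6


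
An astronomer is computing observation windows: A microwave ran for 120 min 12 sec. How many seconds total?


Minutes: 120
Extra seconds: 12
Seconds per minute: 60
Minutes to seconds: 120 x 60 = 7200
Total: 7200 + 12 = 7212

7212


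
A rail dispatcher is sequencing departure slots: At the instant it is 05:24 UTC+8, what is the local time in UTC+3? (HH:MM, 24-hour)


Local time: 05:24 at UTC+8 (offset 8h)
Target zone: UTC+3 (offset 3h)
Difference: 3 - (8) = -5 hours
Calculation: 5 + (-5) = 0
Result: 00:24

00:24


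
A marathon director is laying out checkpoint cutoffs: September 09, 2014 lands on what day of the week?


Date: 2014-09-09
January 1, 2014 is a Wednesday
Day of year: 252
Offset from Jan 1: 251 days
251 mod 7 = 6
Result: Tuesday

Tuesday


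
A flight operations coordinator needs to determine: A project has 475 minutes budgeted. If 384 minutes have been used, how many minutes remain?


Total budget: 475 minutes
Time used: 384 minutes
Remaining: 475 - 384 = 91 minutes
Percent used: 80.8%
Percent remaining: 19.2%

91


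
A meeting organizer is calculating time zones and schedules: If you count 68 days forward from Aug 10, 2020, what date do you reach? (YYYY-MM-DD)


Start: 2020-08-10
Adding 68 days
Days remaining in August: 21
After August: 47 days still to add
September 2020: 30 days, 17 remaining
October 2020 has 31 days, need 17
Result: 2020-10-17

2020-10-17


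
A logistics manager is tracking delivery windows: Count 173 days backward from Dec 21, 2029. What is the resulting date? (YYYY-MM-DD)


Start: 2029-12-21
Subtracting 173 days
Days already passed in December: 21
After going back through December: 152 more days to subtract
November 2029: 30 days, 122 remaining
October 2029: 31 days, 91 remaining
September 2029: 30 days, 61 remaining
August 2029: 31 days, 30 remaining
Result: 2029-07-01

2029-07-01


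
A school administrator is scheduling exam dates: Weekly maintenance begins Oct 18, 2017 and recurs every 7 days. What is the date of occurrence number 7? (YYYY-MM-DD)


First occurrence: 2017-10-18 (occurrence 1)
Each occurrence is 7 days after the previous.
Occurrence 7 is 6 weeks after the first.
6 weeks = 42 days
2017-10-18 + 42 days = 2017-11-29

2017-11-29


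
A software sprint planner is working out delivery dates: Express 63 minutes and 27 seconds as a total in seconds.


Minutes: 63
Seconds: 27
Convert minutes to seconds: 63 x 60 = 3780
Add remaining seconds: 3780 + 27 = 3807

3807


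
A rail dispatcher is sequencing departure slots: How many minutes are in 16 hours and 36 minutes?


Hours: 16
Extra minutes: 36
Minutes per hour: 60
Hours to minutes: 16 x 60 = 960
Total: 960 + 36 = 996

996


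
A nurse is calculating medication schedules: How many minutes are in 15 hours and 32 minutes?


Hours: 15
Extra minutes: 32
Minutes per hour: 60
Hours to minutes: 15 x 60 = 900
Total: 900 + 32 = 932

932


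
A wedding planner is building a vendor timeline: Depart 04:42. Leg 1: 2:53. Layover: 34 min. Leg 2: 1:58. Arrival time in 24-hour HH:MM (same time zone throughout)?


Depart: 04:42
Leg 1: +173 min -> 07:35
Layover: +34 min -> 08:09
Leg 2: +118 min -> 10:07
Total travel: 325 minutes = 5h 25m
Arrival: 10:07

10:07


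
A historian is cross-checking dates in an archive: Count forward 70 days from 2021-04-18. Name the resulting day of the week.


Start: 2021-04-18 (Sunday)
Step 1 - find target date: add 70 days
  2021-04-18 + 70 days = 2021-06-27
Step 2 - day of week:
  70 mod 7 = 0
  Sunday + 0 days -> Sunday
Result: Sunday (2021-06-27)

Sunday


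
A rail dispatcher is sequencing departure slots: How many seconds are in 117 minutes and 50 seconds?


Minutes: 117
Seconds: 50
Convert minutes to seconds: 117 x 60 = 7020
Add remaining seconds: 7020 + 50 = 7070

7070


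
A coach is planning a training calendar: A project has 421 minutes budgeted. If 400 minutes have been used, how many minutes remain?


Total budget: 421 minutes
Time used: 400 minutes
Remaining: 421 - 400 = 21 minutes
Percent used: 95.0%
Percent remaining: 5.0%

21


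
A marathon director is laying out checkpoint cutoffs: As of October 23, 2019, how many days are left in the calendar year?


Start: October 23, 2019
End: December 31, 2019
Days left in October: 8
November: 30
December: 31
Sum of remaining months: 61
Total: 8 + 61 = 69

69


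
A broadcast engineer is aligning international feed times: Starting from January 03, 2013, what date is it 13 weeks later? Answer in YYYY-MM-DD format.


Start: 2013-01-03
Weeks to add: 13
Convert to days: 13 x 7 = 91 days
Add 91 days to 2013-01-03
Result: 2013-04-04

2013-04-04


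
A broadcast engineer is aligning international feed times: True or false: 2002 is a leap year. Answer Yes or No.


Year: 2002
Divisible by 4? 2002 / 4 = 500.5 -> No
Not divisible by 4, so NOT a leap year

No


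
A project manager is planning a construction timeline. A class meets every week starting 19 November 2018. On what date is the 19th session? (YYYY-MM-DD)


First occurrence: 2018-11-19 (occurrence 1)
Each occurrence is 7 days after the previous.
Occurrence 19 is 18 weeks after the first.
18 weeks = 126 days
2018-11-19 + 126 days = 2019-03-25

2019-03-25


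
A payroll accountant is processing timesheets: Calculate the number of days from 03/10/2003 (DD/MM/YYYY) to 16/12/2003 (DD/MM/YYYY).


Start date: 2003-10-03
End date: 2003-12-16
Oct 2003: +29 days
Nov 2003: +30 days
Dec 2003: +15 days
Total: 74 days

74


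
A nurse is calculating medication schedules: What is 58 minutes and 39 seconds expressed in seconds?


Minutes: 58
Extra seconds: 39
Seconds per minute: 60
Minutes to seconds: 58 x 60 = 3480
Total: 3480 + 39 = 3519

3519


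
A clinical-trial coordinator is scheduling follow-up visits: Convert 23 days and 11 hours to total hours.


Days: 23
Extra hours: 11
Hours per day: 24
Days to hours: 23 x 24 = 552
Total: 552 + 11 = 563

563


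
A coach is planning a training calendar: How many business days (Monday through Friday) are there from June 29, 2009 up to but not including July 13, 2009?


Start: 2009-06-29 (Monday)
End (exclusive): 2009-07-13 (Monday)
Total calendar days: 14
Full weeks: 14 // 7 = 2 -> 10 weekdays
Remaining 0 days starting on Monday:
Total business days: 10 + 0 = 10

10


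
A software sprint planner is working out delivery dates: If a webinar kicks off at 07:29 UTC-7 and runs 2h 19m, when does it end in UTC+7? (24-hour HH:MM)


Start: 07:29 in UTC-7
Step 1 - add duration:
  minutes: 29 + 19 = 48
  hours: 7 + 2 + 0 = 9
  end in UTC-7: 09:48
Step 2 - convert UTC-7 -> UTC+7:
  offset difference: 7 - (-7) = 14 hours
  9 + (14) = 23 -> mod 24 = 23
Result: 23:48 in UTC+7

23:48


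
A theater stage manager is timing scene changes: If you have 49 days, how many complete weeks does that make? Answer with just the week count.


Total days: 49
Days per week: 7
Division: 49 / 7 = 7 remainder 0
Complete weeks: 7
Remaining days: 0

7


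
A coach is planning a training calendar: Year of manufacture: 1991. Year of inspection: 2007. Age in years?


Birth year: 1991
Current year: 2007
Age = current year - birth year
Age = 2007 - 1991 = 16

16


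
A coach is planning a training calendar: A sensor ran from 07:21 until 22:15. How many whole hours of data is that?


Start: 07:21
End: 22:15
Hour difference: 22 - 7 = 15 hours
Minute difference: 15 - 21 = -6 minutes
Total minutes: 894
Complete hours: 894 / 60 = 14 (remainder 54)

14


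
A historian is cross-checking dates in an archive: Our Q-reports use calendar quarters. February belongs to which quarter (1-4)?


Month: February (month 2)
Q1: January-March (months 1-3)
Q2: April-June (months 4-6)
Q3: July-September (months 7-9)
Q4: October-December (months 10-12)
Month 2 falls in Q1

1


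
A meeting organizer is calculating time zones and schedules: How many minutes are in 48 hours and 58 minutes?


Hours: 48
Minutes: 58
Convert hours to minutes: 48 x 60 = 2880
Add remaining minutes: 2880 + 58 = 2938

2938


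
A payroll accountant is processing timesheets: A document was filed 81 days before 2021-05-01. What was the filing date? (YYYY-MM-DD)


Start: 2021-05-01
Subtracting 81 days
Days already passed in May: 1
After going back through May: 80 more days to subtract
April 2021: 30 days, 50 remaining
March 2021: 31 days, 19 remaining
February 2021 has 28 days, need 19
Result: 2021-02-09

2021-02-09


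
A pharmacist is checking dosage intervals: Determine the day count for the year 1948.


Year: 1948
Check leap year rules:
Divisible by 4? Yes
Divisible by 100? No
1948 is a leap year
Days: 366

366


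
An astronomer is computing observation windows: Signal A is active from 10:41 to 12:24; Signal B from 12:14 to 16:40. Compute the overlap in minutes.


Interval A: [641, 744] minutes from midnight
Interval B: [734, 1000] minutes from midnight
Overlap start = max(641, 734) = 734
Overlap end = min(744, 1000) = 744
Overlap = 744 - 734 = 10 minutes

10


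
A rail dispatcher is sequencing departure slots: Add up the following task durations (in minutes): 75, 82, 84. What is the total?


Durations: 75, 82, 84
Running sum: 75
+ 82 = 157
+ 84 = 241
Total duration: 241 minutes
That is 4 hours and 1 minutes

241


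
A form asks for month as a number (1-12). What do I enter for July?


Calendar month order:
6. June
7. July <--
8. August
July is month number 7

7


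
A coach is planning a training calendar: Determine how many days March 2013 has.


Month: March
Year: 2013
March is a 31-day month
Total: 31 days

31


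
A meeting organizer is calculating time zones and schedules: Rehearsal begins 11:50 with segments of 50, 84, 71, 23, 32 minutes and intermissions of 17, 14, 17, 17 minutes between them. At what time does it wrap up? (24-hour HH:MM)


Start: 11:50 = 710 min from midnight
  after task 1 (50 min): 12:40
  after break (17 min): 12:57
  after task 2 (84 min): 14:21
  after break (14 min): 14:35
  after task 3 (71 min): 15:46
  after break (17 min): 16:03
  after task 4 (23 min): 16:26
  after break (17 min): 16:43
  after task 5 (32 min): 17:15
Total elapsed: 325 minutes
End time: 17:15

17:15


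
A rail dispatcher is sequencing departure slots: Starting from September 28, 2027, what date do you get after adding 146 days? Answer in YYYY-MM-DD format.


Start: 2027-09-28
Adding 146 days
Days remaining in September: 2
After September: 144 days still to add
October 2027: 31 days, 113 remaining
November 2027: 30 days, 83 remaining
December 2027: 31 days, 52 remaining
January 2028: 31 days, 21 remaining
Result: 2028-02-21

2028-02-21


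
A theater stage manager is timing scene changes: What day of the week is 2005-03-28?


Date: 2005-03-28
January 1, 2005 is a Saturday
Day of year: 87
Offset from Jan 1: 86 days
86 mod 7 = 2
Result: Monday

Monday


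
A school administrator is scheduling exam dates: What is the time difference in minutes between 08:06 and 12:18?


Start time: 08:06 = 486 minutes from midnight
End time: 12:18 = 738 minutes from midnight
Difference: 738 - 486 = 252 minutes
That is 4 hours and 12 minutes

252


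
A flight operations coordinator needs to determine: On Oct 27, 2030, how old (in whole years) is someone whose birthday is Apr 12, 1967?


Birth: 1967-04-12
Reference: 2030-10-27
Year difference: 2030 - 1967 = 63
Has birthday (04-12) occurred by 10-27? Yes
Age in full years: 63

63


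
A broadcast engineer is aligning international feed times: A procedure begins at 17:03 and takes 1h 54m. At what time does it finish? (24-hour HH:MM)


Start time: 17:03
Adding: 1 hours 54 minutes
Minutes: 3 + 54 = 57
Hours: 17 + 1 + 0 = 18
Result: 18:57

18:57


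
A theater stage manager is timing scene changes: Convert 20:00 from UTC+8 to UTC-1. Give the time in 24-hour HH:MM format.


Local time: 20:00 at UTC+8 (offset 8h)
Target zone: UTC-1 (offset -1h)
Difference: -1 - (8) = -9 hours
Calculation: 20 + (-9) = 11
Result: 11:00

11:00


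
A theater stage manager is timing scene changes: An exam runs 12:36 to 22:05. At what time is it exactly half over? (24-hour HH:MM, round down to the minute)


Start time: 12:36 = 756 minutes from midnight
End time: 22:05 = 1325 minutes from midnight
Sum: 756 + 1325 = 2081
Midpoint: 2081 / 2 = 1040 minutes
Convert: 1040 / 60 = 17 hours, 20 minutes
Result: 17:20

17:20


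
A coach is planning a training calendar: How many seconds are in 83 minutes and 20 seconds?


Minutes: 83
Extra seconds: 20
Seconds per minute: 60
Minutes to seconds: 83 x 60 = 4980
Total: 4980 + 20 = 5000

5000


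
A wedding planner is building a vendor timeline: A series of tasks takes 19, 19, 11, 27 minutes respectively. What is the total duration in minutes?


Durations: 19, 19, 11, 27
Running sum: 19
+ 19 = 38
+ 11 = 49
+ 27 = 76
Total duration: 76 minutes
That is 1 hours and 16 minutes

76


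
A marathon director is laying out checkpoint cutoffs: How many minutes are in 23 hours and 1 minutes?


Hours: 23
Minutes: 1
Convert hours to minutes: 23 x 60 = 1380
Add remaining minutes: 1380 + 1 = 1381

1381


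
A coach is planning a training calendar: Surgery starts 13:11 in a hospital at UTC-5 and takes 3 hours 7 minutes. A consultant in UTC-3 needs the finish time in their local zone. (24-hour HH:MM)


Start: 13:11 in UTC-5
Step 1 - add duration:
  minutes: 11 + 7 = 18
  hours: 13 + 3 + 0 = 16
  end in UTC-5: 16:18
Step 2 - convert UTC-5 -> UTC-3:
  offset difference: -3 - (-5) = 2 hours
  16 + (2) = 18 -> mod 24 = 18
Result: 18:18 in UTC-3

18:18


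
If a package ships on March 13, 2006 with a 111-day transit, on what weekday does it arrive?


Start: 2006-03-13 (Monday)
Step 1 - find target date: add 111 days
  2006-03-13 + 111 days = 2006-07-02
Step 2 - day of week:
  111 mod 7 = 6
  Monday + 6 days -> Sunday
Result: Sunday (2006-07-02)

Sunday


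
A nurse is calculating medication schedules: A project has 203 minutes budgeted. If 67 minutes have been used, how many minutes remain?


Total budget: 203 minutes
Time used: 67 minutes
Remaining: 203 - 67 = 136 minutes
Percent used: 33.0%
Percent remaining: 67.0%

136


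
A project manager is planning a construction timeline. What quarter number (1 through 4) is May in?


Month: May (month 5)
Q1: January-March (months 1-3)
Q2: April-June (months 4-6)
Q3: July-September (months 7-9)
Q4: October-December (months 10-12)
Month 5 falls in Q2

2


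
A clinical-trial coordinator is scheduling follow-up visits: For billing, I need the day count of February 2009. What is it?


Month: February
Year: 2009
2009 is not a leap year
February has 28 days
Total: 28 days

28


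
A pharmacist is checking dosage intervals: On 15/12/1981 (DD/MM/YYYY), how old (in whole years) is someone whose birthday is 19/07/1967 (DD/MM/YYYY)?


Birth: 1967-07-19
Reference: 1981-12-15
Year difference: 1981 - 1967 = 14
Has birthday (07-19) occurred by 12-15? Yes
Age in full years: 14

14


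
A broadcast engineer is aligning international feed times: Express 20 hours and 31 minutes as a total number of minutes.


Hours: 20
Extra minutes: 31
Minutes per hour: 60
Hours to minutes: 20 x 60 = 1200
Total: 1200 + 31 = 1231

1231


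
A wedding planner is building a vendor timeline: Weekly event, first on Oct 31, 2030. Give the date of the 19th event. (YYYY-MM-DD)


First occurrence: 2030-10-31 (occurrence 1)
Each occurrence is 7 days after the previous.
Occurrence 19 is 18 weeks after the first.
18 weeks = 126 days
2030-10-31 + 126 days = 2031-03-06

2031-03-06


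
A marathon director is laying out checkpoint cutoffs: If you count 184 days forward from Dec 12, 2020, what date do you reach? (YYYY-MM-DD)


Start: 2020-12-12
Adding 184 days
Days remaining in December: 19
After December: 165 days still to add
January 2021: 31 days, 134 remaining
February 2021: 28 days, 106 remaining
March 2021: 31 days, 75 remaining
April 2021: 30 days, 45 remaining
Result: 2021-06-14

2021-06-14


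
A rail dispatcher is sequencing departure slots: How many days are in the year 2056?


Year: 2056
Check leap year rules:
Divisible by 4? Yes
Divisible by 100? No
2056 is a leap year
Days: 366

366


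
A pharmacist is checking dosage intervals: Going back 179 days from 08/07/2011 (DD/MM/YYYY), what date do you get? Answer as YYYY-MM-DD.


Start: 2011-07-08
Subtracting 179 days
Days already passed in July: 8
After going back through July: 171 more days to subtract
June 2011: 30 days, 141 remaining
May 2011: 31 days, 110 remaining
April 2011: 30 days, 80 remaining
March 2011: 31 days, 49 remaining
Result: 2011-01-10

2011-01-10


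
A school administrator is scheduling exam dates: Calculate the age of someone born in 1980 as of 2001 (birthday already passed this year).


Birth year: 1980
Current year: 2001
Age = current year - birth year
Age = 2001 - 1980 = 21

21


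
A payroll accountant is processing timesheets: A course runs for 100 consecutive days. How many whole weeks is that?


Total days: 100
Days per week: 7
Division: 100 / 7 = 14 remainder 2
Complete weeks: 14
Remaining days: 2

14


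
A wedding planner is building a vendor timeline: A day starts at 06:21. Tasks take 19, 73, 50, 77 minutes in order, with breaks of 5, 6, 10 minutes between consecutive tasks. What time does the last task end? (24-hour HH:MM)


Start: 06:21 = 381 min from midnight
  after task 1 (19 min): 06:40
  after break (5 min): 06:45
  after task 2 (73 min): 07:58
  after break (6 min): 08:04
  after task 3 (50 min): 08:54
  after break (10 min): 09:04
  after task 4 (77 min): 10:21
Total elapsed: 240 minutes
End time: 10:21

10:21


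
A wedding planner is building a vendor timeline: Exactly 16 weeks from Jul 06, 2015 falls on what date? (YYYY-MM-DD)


Start: 2015-07-06
Weeks to add: 16
Convert to days: 16 x 7 = 112 days
Add 112 days to 2015-07-06
Result: 2015-10-26

2015-10-26


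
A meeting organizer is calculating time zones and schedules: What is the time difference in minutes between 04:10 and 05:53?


Start time: 04:10 = 250 minutes from midnight
End time: 05:53 = 353 minutes from midnight
Difference: 353 - 250 = 103 minutes
That is 1 hours and 43 minutes

103


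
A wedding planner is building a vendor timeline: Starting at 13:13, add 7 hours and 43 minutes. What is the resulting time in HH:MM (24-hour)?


Start time: 13:13
Adding: 7 hours 43 minutes
Minutes: 13 + 43 = 56
Hours: 13 + 7 + 0 = 20
Result: 20:56

20:56


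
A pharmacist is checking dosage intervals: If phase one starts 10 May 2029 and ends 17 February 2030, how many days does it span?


Start date: 2029-05-10
End date: 2030-02-17
May 2029: +22 days
Jun 2029: +30 days
Jul 2029: +31 days
... (7 more months)
Total: 283 days

283


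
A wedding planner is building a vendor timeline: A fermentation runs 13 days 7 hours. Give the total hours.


Days: 13
Extra hours: 7
Hours per day: 24
Days to hours: 13 x 24 = 312
Total: 312 + 7 = 319

319


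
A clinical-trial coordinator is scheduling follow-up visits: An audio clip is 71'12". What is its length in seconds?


Minutes: 71
Seconds: 12
Convert minutes to seconds: 71 x 60 = 4260
Add remaining seconds: 4260 + 12 = 4272

4272


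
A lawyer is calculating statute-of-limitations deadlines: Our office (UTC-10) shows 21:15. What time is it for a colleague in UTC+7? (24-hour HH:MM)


Local time: 21:15 at UTC-10 (offset -10h)
Target zone: UTC+7 (offset 7h)
Difference: 7 - (-10) = 17 hours
Calculation: 21 + (17) = 38
Wraparound: (38) mod 24 = 14
Result: 14:15

14:15


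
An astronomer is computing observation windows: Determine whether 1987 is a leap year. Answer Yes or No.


Year: 1987
Divisible by 4? 1987 / 4 = 496.75 -> No
Not divisible by 4, so NOT a leap year

No


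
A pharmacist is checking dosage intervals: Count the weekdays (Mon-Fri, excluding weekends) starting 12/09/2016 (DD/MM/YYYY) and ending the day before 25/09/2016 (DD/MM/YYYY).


Start: 2016-09-12 (Monday)
End (exclusive): 2016-09-25 (Sunday)
Total calendar days: 13
Full weeks: 13 // 7 = 1 -> 5 weekdays
Remaining 6 days starting on Monday:
  Mon(w), Tue(w), Wed(w), Thu(w), Fri(w), Sat(-) -> 5 weekdays
Total business days: 5 + 5 = 10

10


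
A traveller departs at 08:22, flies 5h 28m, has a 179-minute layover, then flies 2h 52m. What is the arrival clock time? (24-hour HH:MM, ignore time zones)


Depart: 08:22
Leg 1: +328 min -> 13:50
Layover: +179 min -> 16:49
Leg 2: +172 min -> 19:41
Total travel: 679 minutes = 11h 19m
Arrival: 19:41

19:41


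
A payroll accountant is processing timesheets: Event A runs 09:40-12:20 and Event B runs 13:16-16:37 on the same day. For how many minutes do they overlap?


Interval A: [580, 740] minutes from midnight
Interval B: [796, 997] minutes from midnight
Overlap start = max(580, 796) = 796
Overlap end = min(740, 997) = 740
End <= start, so the intervals do not overlap: 0 minutes

0


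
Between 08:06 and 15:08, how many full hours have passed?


Start: 08:06
End: 15:08
Hour difference: 15 - 8 = 7 hours
Minute difference: 8 - 6 = 2 minutes
Total minutes: 422
Complete hours: 422 / 60 = 7 (remainder 2)

7


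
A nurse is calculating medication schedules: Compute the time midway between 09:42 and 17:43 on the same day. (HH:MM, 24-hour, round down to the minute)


Start time: 09:42 = 582 minutes from midnight
End time: 17:43 = 1063 minutes from midnight
Sum: 582 + 1063 = 1645
Midpoint: 1645 / 2 = 822 minutes
Convert: 822 / 60 = 13 hours, 42 minutes
Result: 13:42

13:42


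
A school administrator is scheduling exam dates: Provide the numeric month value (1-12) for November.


Calendar month order:
10. October
11. November <--
12. December
November is month number 11

11


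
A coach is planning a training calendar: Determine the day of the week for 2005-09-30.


Date: 2005-09-30
January 1, 2005 is a Saturday
Day of year: 273
Offset from Jan 1: 272 days
272 mod 7 = 6
Result: Friday

Friday


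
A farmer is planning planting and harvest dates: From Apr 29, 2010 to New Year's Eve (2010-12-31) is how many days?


Start: April 29, 2010
End: December 31, 2010
Days left in April: 1
May: 31
June: 30
July: 31
August: 31
... plus remaining months
Sum of remaining months: 245
Total: 1 + 245 = 246

246


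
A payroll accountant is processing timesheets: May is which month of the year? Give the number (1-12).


Calendar month order:
4. April
5. May <--
6. June
May is month number 5

5


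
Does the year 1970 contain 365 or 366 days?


Year: 1970
Check leap year rules:
Divisible by 4? No
1970 is not a leap year
Days: 365

365


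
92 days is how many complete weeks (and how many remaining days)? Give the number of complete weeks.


Total days: 92
Days per week: 7
Division: 92 / 7 = 13 remainder 1
Complete weeks: 13
Remaining days: 1

13


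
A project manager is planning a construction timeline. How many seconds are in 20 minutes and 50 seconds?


Minutes: 20
Extra seconds: 50
Seconds per minute: 60
Minutes to seconds: 20 x 60 = 1200
Total: 1200 + 50 = 1250

1250


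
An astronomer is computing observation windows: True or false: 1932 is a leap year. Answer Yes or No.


Year: 1932
Divisible by 4? 1932 / 4 = 483.0 -> Yes
Divisible by 100? 1932 / 100 = 19.32 -> No
Divisible by 4 but not 100, so it IS a leap year

Yes


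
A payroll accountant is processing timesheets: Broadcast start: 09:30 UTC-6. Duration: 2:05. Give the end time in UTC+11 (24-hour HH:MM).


Start: 09:30 in UTC-6
Step 1 - add duration:
  minutes: 30 + 5 = 35
  hours: 9 + 2 + 0 = 11
  end in UTC-6: 11:35
Step 2 - convert UTC-6 -> UTC+11:
  offset difference: 11 - (-6) = 17 hours
  11 + (17) = 28 -> mod 24 = 4
Result: 04:35 in UTC+11

04:35


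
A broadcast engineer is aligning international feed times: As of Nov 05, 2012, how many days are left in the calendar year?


Start: November 05, 2012
End: December 31, 2012
Days left in November: 25
December: 31
Sum of remaining months: 31
Total: 25 + 31 = 56

56


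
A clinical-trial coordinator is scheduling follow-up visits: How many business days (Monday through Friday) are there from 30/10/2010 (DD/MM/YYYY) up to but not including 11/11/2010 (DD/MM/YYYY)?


Start: 2010-10-30 (Saturday)
End (exclusive): 2010-11-11 (Thursday)
Total calendar days: 12
Full weeks: 12 // 7 = 1 -> 5 weekdays
Remaining 5 days starting on Saturday:
  Sat(-), Sun(-), Mon(w), Tue(w), Wed(w) -> 3 weekdays
Total business days: 5 + 3 = 8

8


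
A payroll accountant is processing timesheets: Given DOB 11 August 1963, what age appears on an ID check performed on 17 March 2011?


Birth: 1963-08-11
Reference: 2011-03-17
Year difference: 2011 - 1963 = 48
Has birthday (08-11) occurred by 03-17? No
Birthday not yet reached this year -> subtract 1
Age in full years: 47

47


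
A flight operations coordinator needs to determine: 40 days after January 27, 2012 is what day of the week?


Start: 2012-01-27 (Friday)
Step 1 - find target date: add 40 days
  2012-01-27 + 40 days = 2012-03-07
Step 2 - day of week:
  40 mod 7 = 5
  Friday + 5 days -> Wednesday
Result: Wednesday (2012-03-07)

Wednesday


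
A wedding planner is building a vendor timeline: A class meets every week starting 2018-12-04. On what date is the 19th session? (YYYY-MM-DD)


First occurrence: 2018-12-04 (occurrence 1)
Each occurrence is 7 days after the previous.
Occurrence 19 is 18 weeks after the first.
18 weeks = 126 days
2018-12-04 + 126 days = 2019-04-09

2019-04-09


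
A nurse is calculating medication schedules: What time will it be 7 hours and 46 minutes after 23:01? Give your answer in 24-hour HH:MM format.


Start time: 23:01
Adding: 7 hours 46 minutes
Minutes: 1 + 46 = 47
Hours: 23 + 7 + 0 = 30
Hour wraparound: 30 mod 24 = 6
Result: 06:47

06:47


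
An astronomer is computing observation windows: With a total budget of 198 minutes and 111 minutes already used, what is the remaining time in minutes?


Total budget: 198 minutes
Time used: 111 minutes
Remaining: 198 - 111 = 87 minutes
Percent used: 56.1%
Percent remaining: 43.9%

87


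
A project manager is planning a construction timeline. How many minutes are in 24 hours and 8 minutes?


Hours: 24
Minutes: 8
Convert hours to minutes: 24 x 60 = 1440
Add remaining minutes: 1440 + 8 = 1448

1448


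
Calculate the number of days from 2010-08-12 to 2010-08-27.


Start date: 2010-08-12
End date: 2010-08-27
Aug 2010: +15 days
Total: 15 days

15


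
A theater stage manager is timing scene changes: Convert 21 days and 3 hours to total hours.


Days: 21
Extra hours: 3
Hours per day: 24
Days to hours: 21 x 24 = 504
Total: 504 + 3 = 507

507


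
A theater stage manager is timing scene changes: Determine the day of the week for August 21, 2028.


Date: 2028-08-21
January 1, 2028 is a Saturday
Day of year: 234
Offset from Jan 1: 233 days
233 mod 7 = 2
Result: Monday

Monday


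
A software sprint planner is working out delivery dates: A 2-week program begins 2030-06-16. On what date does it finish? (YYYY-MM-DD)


Start: 2030-06-16
Weeks to add: 2
Convert to days: 2 x 7 = 14 days
Add 14 days to 2030-06-16
Result: 2030-06-30

2030-06-30


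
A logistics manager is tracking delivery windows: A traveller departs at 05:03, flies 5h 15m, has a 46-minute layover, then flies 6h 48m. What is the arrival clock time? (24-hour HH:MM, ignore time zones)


Depart: 05:03
Leg 1: +315 min -> 10:18
Layover: +46 min -> 11:04
Leg 2: +408 min -> 17:52
Total travel: 769 minutes = 12h 49m
Arrival: 17:52

17:52


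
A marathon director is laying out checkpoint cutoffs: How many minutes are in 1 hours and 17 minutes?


Hours: 1
Extra minutes: 17
Minutes per hour: 60
Hours to minutes: 1 x 60 = 60
Total: 60 + 17 = 77

77


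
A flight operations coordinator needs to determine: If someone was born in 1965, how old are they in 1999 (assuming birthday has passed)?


Birth year: 1965
Current year: 1999
Age = current year - birth year
Age = 1999 - 1965 = 34

34


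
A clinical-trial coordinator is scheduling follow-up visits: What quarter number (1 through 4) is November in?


Month: November (month 11)
Q1: January-March (months 1-3)
Q2: April-June (months 4-6)
Q3: July-September (months 7-9)
Q4: October-December (months 10-12)
Month 11 falls in Q4

4


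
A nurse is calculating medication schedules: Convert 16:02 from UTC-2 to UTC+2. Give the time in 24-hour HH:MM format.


Local time: 16:02 at UTC-2 (offset -2h)
Target zone: UTC+2 (offset 2h)
Difference: 2 - (-2) = 4 hours
Calculation: 16 + (4) = 20
Result: 20:02

20:02


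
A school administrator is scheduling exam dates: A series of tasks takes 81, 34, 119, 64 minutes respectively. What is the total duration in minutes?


Durations: 81, 34, 119, 64
Running sum: 81
+ 34 = 115
+ 119 = 234
+ 64 = 298
Total duration: 298 minutes
That is 4 hours and 58 minutes

298


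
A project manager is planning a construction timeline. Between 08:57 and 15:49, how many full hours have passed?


Start: 08:57
End: 15:49
Hour difference: 15 - 8 = 7 hours
Minute difference: 49 - 57 = -8 minutes
Total minutes: 412
Complete hours: 412 / 60 = 6 (remainder 52)

6


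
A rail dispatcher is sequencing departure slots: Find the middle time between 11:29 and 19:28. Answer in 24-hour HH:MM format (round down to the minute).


Start time: 11:29 = 689 minutes from midnight
End time: 19:28 = 1168 minutes from midnight
Sum: 689 + 1168 = 1857
Midpoint: 1857 / 2 = 928 minutes
Convert: 928 / 60 = 15 hours, 28 minutes
Result: 15:28

15:28


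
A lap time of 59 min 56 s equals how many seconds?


Minutes: 59
Seconds: 56
Convert minutes to seconds: 59 x 60 = 3540
Add remaining seconds: 3540 + 56 = 3596

3596


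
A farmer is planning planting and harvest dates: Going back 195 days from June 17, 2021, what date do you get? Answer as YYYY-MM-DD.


Start: 2021-06-17
Subtracting 195 days
Days already passed in June: 17
After going back through June: 178 more days to subtract
May 2021: 31 days, 147 remaining
April 2021: 30 days, 117 remaining
March 2021: 31 days, 86 remaining
February 2021: 28 days, 58 remaining
Result: 2020-12-04

2020-12-04


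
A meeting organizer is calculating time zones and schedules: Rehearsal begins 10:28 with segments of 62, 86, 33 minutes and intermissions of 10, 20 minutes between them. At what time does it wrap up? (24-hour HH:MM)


Start: 10:28 = 628 min from midnight
  after task 1 (62 min): 11:30
  after break (10 min): 11:40
  after task 2 (86 min): 13:06
  after break (20 min): 13:26
  after task 3 (33 min): 13:59
Total elapsed: 211 minutes
End time: 13:59

13:59


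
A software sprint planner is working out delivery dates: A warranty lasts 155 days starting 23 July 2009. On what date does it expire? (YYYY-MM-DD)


Start: 2009-07-23
Adding 155 days
Days remaining in July: 8
After July: 147 days still to add
August 2009: 31 days, 116 remaining
September 2009: 30 days, 86 remaining
October 2009: 31 days, 55 remaining
November 2009: 30 days, 25 remaining
Result: 2009-12-25

2009-12-25


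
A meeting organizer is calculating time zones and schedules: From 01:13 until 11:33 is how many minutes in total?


Start time: 01:13 = 73 minutes from midnight
End time: 11:33 = 693 minutes from midnight
Difference: 693 - 73 = 620 minutes
That is 10 hours and 20 minutes

620


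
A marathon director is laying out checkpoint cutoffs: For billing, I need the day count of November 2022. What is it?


Month: November
Year: 2022
November is a 30-day month
Total: 30 days

30


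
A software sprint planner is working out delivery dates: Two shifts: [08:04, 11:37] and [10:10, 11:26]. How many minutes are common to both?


Interval A: [484, 697] minutes from midnight
Interval B: [610, 686] minutes from midnight
Overlap start = max(484, 610) = 610
Overlap end = min(697, 686) = 686
Overlap = 686 - 610 = 76 minutes

76


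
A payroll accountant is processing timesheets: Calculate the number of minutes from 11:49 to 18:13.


Start time: 11:49 = 709 minutes from midnight
End time: 18:13 = 1093 minutes from midnight
Difference: 1093 - 709 = 384 minutes
That is 6 hours and 24 minutes

384


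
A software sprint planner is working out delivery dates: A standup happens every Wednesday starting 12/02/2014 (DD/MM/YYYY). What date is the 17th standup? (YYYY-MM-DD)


First occurrence: 2014-02-12 (occurrence 1)
Each occurrence is 7 days after the previous.
Occurrence 17 is 16 weeks after the first.
16 weeks = 112 days
2014-02-12 + 112 days = 2014-06-04

2014-06-04


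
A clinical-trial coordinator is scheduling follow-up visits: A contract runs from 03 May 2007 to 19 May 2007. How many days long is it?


Start date: 2007-05-03
End date: 2007-05-19
May 2007: +16 days
Total: 16 days

16


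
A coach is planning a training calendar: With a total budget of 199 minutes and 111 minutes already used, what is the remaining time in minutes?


Total budget: 199 minutes
Time used: 111 minutes
Remaining: 199 - 111 = 88 minutes
Percent used: 55.8%
Percent remaining: 44.2%

88


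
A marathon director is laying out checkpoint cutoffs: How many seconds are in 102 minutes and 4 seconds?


Minutes: 102
Seconds: 4
Convert minutes to seconds: 102 x 60 = 6120
Add remaining seconds: 6120 + 4 = 6124

6124


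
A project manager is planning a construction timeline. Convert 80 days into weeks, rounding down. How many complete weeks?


Total days: 80
Days per week: 7
Division: 80 / 7 = 11 remainder 3
Complete weeks: 11
Remaining days: 3

11


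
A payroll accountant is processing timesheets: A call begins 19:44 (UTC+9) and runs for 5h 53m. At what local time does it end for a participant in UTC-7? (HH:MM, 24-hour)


Start: 19:44 in UTC+9
Step 1 - add duration:
  minutes: 44 + 53 = 97 (carry 1h)
  hours: 19 + 5 + 1 = 25
  end in UTC+9: 01:37
Step 2 - convert UTC+9 -> UTC-7:
  offset difference: -7 - (9) = -16 hours
  1 + (-16) = -15 -> mod 24 = 9
Result: 09:37 in UTC-7

09:37


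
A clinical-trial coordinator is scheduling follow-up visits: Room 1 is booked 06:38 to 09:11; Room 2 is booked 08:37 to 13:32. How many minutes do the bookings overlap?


Interval A: [398, 551] minutes from midnight
Interval B: [517, 812] minutes from midnight
Overlap start = max(398, 517) = 517
Overlap end = min(551, 812) = 551
Overlap = 551 - 517 = 34 minutes

34


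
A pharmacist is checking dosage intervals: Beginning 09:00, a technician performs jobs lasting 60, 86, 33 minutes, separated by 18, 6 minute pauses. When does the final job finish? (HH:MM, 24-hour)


Start: 09:00 = 540 min from midnight
  after task 1 (60 min): 10:00
  after break (18 min): 10:18
  after task 2 (86 min): 11:44
  after break (6 min): 11:50
  after task 3 (33 min): 12:23
Total elapsed: 203 minutes
End time: 12:23

12:23


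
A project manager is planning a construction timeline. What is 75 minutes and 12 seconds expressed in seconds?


Minutes: 75
Extra seconds: 12
Seconds per minute: 60
Minutes to seconds: 75 x 60 = 4500
Total: 4500 + 12 = 4512

4512


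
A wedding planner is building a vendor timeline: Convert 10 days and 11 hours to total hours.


Days: 10
Extra hours: 11
Hours per day: 24
Days to hours: 10 x 24 = 240
Total: 240 + 11 = 251

251


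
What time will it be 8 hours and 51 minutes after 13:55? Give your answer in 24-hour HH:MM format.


Start time: 13:55
Adding: 8 hours 51 minutes
Minutes: 55 + 51 = 106
Minute overflow: 106 >= 60, so carry 1 hour, minutes = 46
Hours: 13 + 8 + 1 = 22
Result: 22:46

22:46


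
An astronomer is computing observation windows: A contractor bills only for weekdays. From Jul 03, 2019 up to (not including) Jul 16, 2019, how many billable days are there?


Start: 2019-07-03 (Wednesday)
End (exclusive): 2019-07-16 (Tuesday)
Total calendar days: 13
Full weeks: 13 // 7 = 1 -> 5 weekdays
Remaining 6 days starting on Wednesday:
  Wed(w), Thu(w), Fri(w), Sat(-), Sun(-), Mon(w) -> 4 weekdays
Total business days: 5 + 4 = 9

9


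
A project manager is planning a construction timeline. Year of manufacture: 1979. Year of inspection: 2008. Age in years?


Birth year: 1979
Current year: 2008
Age = current year - birth year
Age = 2008 - 1979 = 29

29
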